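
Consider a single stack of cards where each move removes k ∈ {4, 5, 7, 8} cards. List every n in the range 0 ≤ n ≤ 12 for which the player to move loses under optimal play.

0, 1, 2, 3, 12

Compute g(0), g(1), … for moves {4, 5, 7, 8}:
g(0) = mex{} = 0
g(1) = mex{} = 0
g(2) = mex{} = 0
g(3) = mex{} = 0
g(4) = mex{0} = 1
g(5) = mex{0} = 1
g(6) = mex{0} = 1
g(7) = mex{0} = 1
g(8) = mex{0,1} = 2
g(9) = mex{0,1} = 2
g(10) = mex{0,1} = 2
g(11) = mex{0,1} = 2
g(12) = mex{1,2} = 0
The P-positions (g = 0) in 0..12 are 0, 1, 2, 3, 12.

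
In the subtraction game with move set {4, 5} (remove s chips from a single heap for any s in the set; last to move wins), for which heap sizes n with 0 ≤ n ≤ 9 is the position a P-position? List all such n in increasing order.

0, 1, 2, 3, 9

Build the Grundy sequence with g(k) = mex{g(k−s) : s ∈ {4, 5}, s ≤ k}:
k:     0  1  2  3  4  5  6  7  8  9
g(k):  0  0  0  0  1  1  1  1  2  0
The P-positions (g = 0) in 0..9 are 0, 1, 2, 3, 9.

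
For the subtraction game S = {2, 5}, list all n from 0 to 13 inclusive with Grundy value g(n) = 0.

0, 1, 4, 7, 8, 11

Grundy values for subtraction set {2, 5}:
g(0) = mex{} = 0
g(1) = mex{} = 0
g(2) = mex{0} = 1
g(3) = mex{0} = 1
g(4) = mex{1} = 0
g(5) = mex{0,1} = 2
g(6) = mex{0} = 1
g(7) = mex{1,2} = 0
g(8) = mex{1} = 0
g(9) = mex{0} = 1
g(10) = mex{0,2} = 1
g(11) = mex{1} = 0
g(12) = mex{0,1} = 2
g(13) = mex{0} = 1
The P-positions (g = 0) in 0..13 are 0, 1, 4, 7, 8, 11.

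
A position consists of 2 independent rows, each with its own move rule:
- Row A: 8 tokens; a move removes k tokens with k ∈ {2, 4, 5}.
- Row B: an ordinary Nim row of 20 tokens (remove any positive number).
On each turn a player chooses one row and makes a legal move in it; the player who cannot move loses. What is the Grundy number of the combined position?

20

Build the Grundy sequence for row A with g(k) = mex{g(k−s) : s ∈ {2, 4, 5}, s ≤ k}:
g(0) = mex{} = 0
g(1) = mex{} = 0
g(2) = mex{0} = 1
g(3) = mex{0} = 1
g(4) = mex{0,1} = 2
g(5) = mex{0,1} = 2
g(6) = mex{0,1,2} = 3
g(7) = mex{1,2} = 0
g(8) = mex{1,2,3} = 0
So g(8) = 0.
Row B is a plain Nim row of size 20, so its Grundy value is 20.
By the Sprague-Grundy theorem, the Grundy value of a sum of independent games is the XOR of the component values.
Combined value = 0 ⊕ 20 = 20.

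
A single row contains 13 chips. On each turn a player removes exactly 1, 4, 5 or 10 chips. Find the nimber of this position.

2

Compute g(0), g(1), … for moves {1, 4, 5, 10}:
k:     0  1  2  3  4  5  6  7  8  9 10 11 12 13
g(k):  0  1  0  1  2  3  2  3  0  1  4  0  1  2
So g(13) = 2.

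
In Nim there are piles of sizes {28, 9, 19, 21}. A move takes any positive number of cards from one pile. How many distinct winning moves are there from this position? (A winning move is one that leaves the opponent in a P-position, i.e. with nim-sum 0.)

3

Compute the nim-sum pairwise:
28 XOR 9 = 21
21 XOR 19 = 6
6 XOR 21 = 19
The overall nim-sum is X = 19. A pile of size p has a winning move iff p XOR X < p (reduce it to p XOR X).
  28: 28 XOR 19 = 15 < 28 — winning move (to 15).
  9: 9 XOR 19 = 26 ≥ 9 — no move.
  19: 19 XOR 19 = 0 < 19 — winning move (to 0).
  21: 21 XOR 19 = 6 < 21 — winning move (to 6).
That gives 3 winning moves.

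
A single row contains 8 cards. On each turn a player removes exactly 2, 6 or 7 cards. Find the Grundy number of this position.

2

Compute g(0), g(1), … for moves {2, 6, 7}:
g(0) = mex{} = 0
g(1) = mex{} = 0
g(2) = mex{0} = 1
g(3) = mex{0} = 1
g(4) = mex{1} = 0
g(5) = mex{1} = 0
g(6) = mex{0} = 1
g(7) = mex{0} = 1
g(8) = mex{0,1} = 2
So g(8) = 2.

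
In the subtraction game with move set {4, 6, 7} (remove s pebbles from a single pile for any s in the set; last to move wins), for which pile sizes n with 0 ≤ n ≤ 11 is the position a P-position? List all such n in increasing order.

Compute g(0), g(1), … for moves {4, 6, 7}:
g(0) = mex{} = 0
g(1) = mex{} = 0
g(2) = mex{} = 0
g(3) = mex{} = 0
g(4) = mex{0} = 1
g(5) = mex{0} = 1
g(6) = mex{0} = 1
g(7) = mex{0} = 1
g(8) = mex{0,1} = 2
g(9) = mex{0,1} = 2
g(10) = mex{0,1} = 2
g(11) = mex{1} = 0
The P-positions (g = 0) in 0..11 are 0, 1, 2, 3, 11.

0, 1, 2, 3, 11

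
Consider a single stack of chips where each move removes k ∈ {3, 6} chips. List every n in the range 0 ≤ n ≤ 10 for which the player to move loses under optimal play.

0, 1, 2, 9, 10

Grundy values for subtraction set {3, 6}:
k:     0  1  2  3  4  5  6  7  8  9 10
g(k):  0  0  0  1  1  1  2  2  2  0  0
The P-positions (g = 0) in 0..10 are 0, 1, 2, 9, 10.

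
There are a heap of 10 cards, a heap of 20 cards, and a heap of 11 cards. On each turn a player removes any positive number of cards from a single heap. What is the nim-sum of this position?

21

Compute the nim-sum pairwise:
10 ^ 20 = 30
30 ^ 11 = 21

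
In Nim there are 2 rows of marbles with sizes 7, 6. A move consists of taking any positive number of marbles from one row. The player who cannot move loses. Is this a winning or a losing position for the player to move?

Winning position

In binary:
  111  (7)
  110  (6)
  ---
  001  (1)
The nim-sum is 1 ≠ 0, so this is an N-position: the player to move can win.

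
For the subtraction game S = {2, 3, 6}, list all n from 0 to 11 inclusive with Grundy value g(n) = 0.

0, 1, 5, 9, 10

Grundy values for subtraction set {2, 3, 6}:
g(0) = mex{} = 0
g(1) = mex{} = 0
g(2) = mex{0} = 1
g(3) = mex{0} = 1
g(4) = mex{0,1} = 2
g(5) = mex{1} = 0
g(6) = mex{0,1,2} = 3
g(7) = mex{0,2} = 1
g(8) = mex{0,1,3} = 2
g(9) = mex{1,3} = 0
g(10) = mex{1,2} = 0
g(11) = mex{0,2} = 1
The P-positions (g = 0) in 0..11 are 0, 1, 5, 9, 10.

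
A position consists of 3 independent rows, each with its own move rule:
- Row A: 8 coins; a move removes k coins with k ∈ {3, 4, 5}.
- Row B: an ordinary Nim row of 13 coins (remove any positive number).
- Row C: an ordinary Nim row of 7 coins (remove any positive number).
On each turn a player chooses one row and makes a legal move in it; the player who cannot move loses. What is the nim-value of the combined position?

Build the Grundy sequence for row A with g(k) = mex{g(k−s) : s ∈ {3, 4, 5}, s ≤ k}:
g(0) = mex{} = 0
g(1) = mex{} = 0
g(2) = mex{} = 0
g(3) = mex{0} = 1
g(4) = mex{0} = 1
g(5) = mex{0} = 1
g(6) = mex{0,1} = 2
g(7) = mex{0,1} = 2
g(8) = mex{1} = 0
So g(8) = 0.
Row B is a plain Nim row of size 13, so its Grundy value is 13.
Row C is a plain Nim row of size 7, so its Grundy value is 7.
The value of a disjunctive sum is the nim-sum of the parts.
Combined value = 0 XOR 13 XOR 7 = 10.

10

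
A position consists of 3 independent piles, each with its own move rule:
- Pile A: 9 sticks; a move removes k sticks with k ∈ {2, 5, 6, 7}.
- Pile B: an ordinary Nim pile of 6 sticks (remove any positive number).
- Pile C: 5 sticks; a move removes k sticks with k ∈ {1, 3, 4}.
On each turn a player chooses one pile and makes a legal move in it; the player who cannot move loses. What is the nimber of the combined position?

Build the Grundy sequence for pile A with g(k) = mex{g(k−s) : s ∈ {2, 5, 6, 7}, s ≤ k}:
g(0) = mex{} = 0
g(1) = mex{} = 0
g(2) = mex{0} = 1
g(3) = mex{0} = 1
g(4) = mex{1} = 0
g(5) = mex{0,1} = 2
g(6) = mex{0} = 1
g(7) = mex{0,1,2} = 3
g(8) = mex{0,1} = 2
g(9) = mex{0,1,3} = 2
So g(9) = 2.
Pile B is a plain Nim pile of size 6, so its Grundy value is 6.
Build the Grundy sequence for pile C with g(k) = mex{g(k−s) : s ∈ {1, 3, 4}, s ≤ k}:
g(0) = mex{} = 0
g(1) = mex{0} = 1
g(2) = mex{1} = 0
g(3) = mex{0} = 1
g(4) = mex{0,1} = 2
g(5) = mex{0,1,2} = 3
So g(5) = 3.
By the Sprague-Grundy theorem, the Grundy value of a sum of independent games is the XOR of the component values.
Combined value = 2 XOR 6 XOR 3 = 7.

7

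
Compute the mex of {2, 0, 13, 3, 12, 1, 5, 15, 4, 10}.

6

The values 0, 1, 2, 3, 4, 5 are all present; 6 is the first non-negative integer missing from the set.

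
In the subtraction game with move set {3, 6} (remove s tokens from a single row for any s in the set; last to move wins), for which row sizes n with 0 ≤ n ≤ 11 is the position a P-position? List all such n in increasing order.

0, 1, 2, 9, 10, 11

Grundy values for subtraction set {3, 6}:
k:     0  1  2  3  4  5  6  7  8  9 10 11
g(k):  0  0  0  1  1  1  2  2  2  0  0  0
The P-positions (g = 0) in 0..11 are 0, 1, 2, 9, 10, 11.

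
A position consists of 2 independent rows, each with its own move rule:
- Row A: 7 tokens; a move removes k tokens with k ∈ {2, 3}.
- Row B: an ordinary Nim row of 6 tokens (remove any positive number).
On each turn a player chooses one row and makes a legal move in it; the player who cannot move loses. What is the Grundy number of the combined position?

7

Grundy values for row A (subtraction set {2, 3}):
g(0) = mex{} = 0
g(1) = mex{} = 0
g(2) = mex{0} = 1
g(3) = mex{0} = 1
g(4) = mex{0,1} = 2
g(5) = mex{1} = 0
g(6) = mex{1,2} = 0
g(7) = mex{0,2} = 1
So g(7) = 1.
Row B is a plain Nim row of size 6, so its Grundy value is 6.
By the Sprague-Grundy theorem, the Grundy value of a sum of independent games is the XOR of the component values.
Combined value = 1 ⊕ 6 = 7.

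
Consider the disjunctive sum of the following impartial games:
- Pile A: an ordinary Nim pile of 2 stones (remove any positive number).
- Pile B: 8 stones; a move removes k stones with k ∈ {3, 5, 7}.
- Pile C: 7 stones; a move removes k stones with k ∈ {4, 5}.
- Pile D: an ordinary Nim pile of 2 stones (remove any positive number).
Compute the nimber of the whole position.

3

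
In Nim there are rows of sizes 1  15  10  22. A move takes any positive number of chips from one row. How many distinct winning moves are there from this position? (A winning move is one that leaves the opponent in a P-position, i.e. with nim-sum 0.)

Write each in binary and XOR column by column:
  00001  (1)
  01111  (15)
  01010  (10)
  10110  (22)
  -----
  10010  (18)
The overall nim-sum is X = 18. A row of size p has a winning move iff p XOR X < p (reduce it to p XOR X).
  1: 1 XOR 18 = 19 ≥ 1 — no move.
  15: 15 XOR 18 = 29 ≥ 15 — no move.
  10: 10 XOR 18 = 24 ≥ 10 — no move.
  22: 22 XOR 18 = 4 < 22 — winning move (to 4).
That gives 1 winning move.

1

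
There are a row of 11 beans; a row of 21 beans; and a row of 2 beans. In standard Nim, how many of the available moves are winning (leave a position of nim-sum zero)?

Compute the nim-sum pairwise:
11 ^ 21 = 30
30 ^ 2 = 28
The overall nim-sum is X = 28. A row of size p has a winning move iff p XOR X < p (reduce it to p XOR X).
  11: 11 XOR 28 = 23 ≥ 11 — no move.
  21: 21 XOR 28 = 9 < 21 — winning move (to 9).
  2: 2 XOR 28 = 30 ≥ 2 — no move.
That gives 1 winning move.

1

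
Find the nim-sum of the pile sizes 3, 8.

11

Compute the nim-sum pairwise:
3 XOR 8 = 11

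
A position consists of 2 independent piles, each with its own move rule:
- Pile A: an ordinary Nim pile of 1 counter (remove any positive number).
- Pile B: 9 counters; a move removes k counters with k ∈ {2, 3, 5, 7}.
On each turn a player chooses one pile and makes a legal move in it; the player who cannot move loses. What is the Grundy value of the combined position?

1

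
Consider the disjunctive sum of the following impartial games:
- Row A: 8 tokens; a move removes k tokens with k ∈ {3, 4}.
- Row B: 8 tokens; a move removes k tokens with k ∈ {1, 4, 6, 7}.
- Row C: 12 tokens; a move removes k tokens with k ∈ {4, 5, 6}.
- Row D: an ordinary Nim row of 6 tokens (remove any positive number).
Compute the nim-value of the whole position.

For row A, compute g(0), g(1), … with moves {3, 4}:
g(0) = mex{} = 0
g(1) = mex{} = 0
g(2) = mex{} = 0
g(3) = mex{0} = 1
g(4) = mex{0} = 1
g(5) = mex{0} = 1
g(6) = mex{0,1} = 2
g(7) = mex{1} = 0
g(8) = mex{1} = 0
So g(8) = 0.
Grundy values for row B (subtraction set {1, 4, 6, 7}):
k:     0  1  2  3  4  5  6  7  8
g(k):  0  1  0  1  2  0  1  2  3
So g(8) = 3.
Build the Grundy sequence for row C with g(k) = mex{g(k−s) : s ∈ {4, 5, 6}, s ≤ k}:
k:     0  1  2  3  4  5  6  7  8  9 10 11 12
g(k):  0  0  0  0  1  1  1  1  2  2  0  0  0
So g(12) = 0.
Row D is a plain Nim row of size 6, so its Grundy value is 6.
The value of a disjunctive sum is the nim-sum of the parts.
Combined value = 0 XOR 3 XOR 0 XOR 6 = 5.

5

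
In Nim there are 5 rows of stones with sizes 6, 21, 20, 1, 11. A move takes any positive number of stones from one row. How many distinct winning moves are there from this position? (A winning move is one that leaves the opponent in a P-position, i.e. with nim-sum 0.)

1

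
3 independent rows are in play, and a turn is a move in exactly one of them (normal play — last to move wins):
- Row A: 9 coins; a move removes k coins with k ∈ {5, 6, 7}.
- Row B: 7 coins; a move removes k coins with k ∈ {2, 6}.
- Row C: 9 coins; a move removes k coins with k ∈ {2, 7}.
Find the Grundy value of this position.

0

Build the Grundy sequence for row A with g(k) = mex{g(k−s) : s ∈ {5, 6, 7}, s ≤ k}:
k:     0  1  2  3  4  5  6  7  8  9
g(k):  0  0  0  0  0  1  1  1  1  1
So g(9) = 1.
For row B, compute g(0), g(1), … with moves {2, 6}:
k:     0  1  2  3  4  5  6  7
g(k):  0  0  1  1  0  0  1  1
So g(7) = 1.
Grundy values for row C (subtraction set {2, 7}):
k:     0  1  2  3  4  5  6  7  8  9
g(k):  0  0  1  1  0  0  1  1  2  0
So g(9) = 0.
The value of a disjunctive sum is the nim-sum of the parts.
Combined value = 1 XOR 1 XOR 0 = 0.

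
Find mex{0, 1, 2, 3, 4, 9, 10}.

5

The values 0, 1, 2, 3, 4 are all present; 5 is the first non-negative integer missing from the set.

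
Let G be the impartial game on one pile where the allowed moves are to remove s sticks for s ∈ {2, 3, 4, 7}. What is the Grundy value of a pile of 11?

Compute g(0), g(1), … for moves {2, 3, 4, 7}:
k:     0  1  2  3  4  5  6  7  8  9 10 11
g(k):  0  0  1  1  2  2  0  3  1  4  2  0
So g(11) = 0.

0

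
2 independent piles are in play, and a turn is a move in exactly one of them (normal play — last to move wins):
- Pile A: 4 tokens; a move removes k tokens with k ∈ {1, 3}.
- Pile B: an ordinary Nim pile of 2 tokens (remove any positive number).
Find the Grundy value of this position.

2

Grundy values for pile A (subtraction set {1, 3}):
k:     0  1  2  3  4
g(k):  0  1  0  1  0
So g(4) = 0.
Pile B is a plain Nim pile of size 2, so its Grundy value is 2.
By the Sprague-Grundy theorem, the Grundy value of a sum of independent games is the XOR of the component values.
Combined value = 0 ⊕ 2 = 2.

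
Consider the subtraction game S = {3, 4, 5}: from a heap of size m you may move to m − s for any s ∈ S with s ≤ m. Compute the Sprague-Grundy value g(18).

0

Compute g(0), g(1), … for moves {3, 4, 5}:
k:     0  1  2  3  4  5  6  7  8  9 10 11 12 13 14 15 16 17 18
g(k):  0  0  0  1  1  1  2  2  0  0  0  1  1  1  2  2  0  0  0
So g(18) = 0.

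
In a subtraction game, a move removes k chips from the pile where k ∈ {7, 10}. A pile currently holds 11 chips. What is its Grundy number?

1

Grundy values for subtraction set {7, 10}:
g(0) = mex{} = 0
g(1) = mex{} = 0
g(2) = mex{} = 0
g(3) = mex{} = 0
g(4) = mex{} = 0
g(5) = mex{} = 0
g(6) = mex{} = 0
g(7) = mex{0} = 1
g(8) = mex{0} = 1
g(9) = mex{0} = 1
g(10) = mex{0} = 1
g(11) = mex{0} = 1
So g(11) = 1.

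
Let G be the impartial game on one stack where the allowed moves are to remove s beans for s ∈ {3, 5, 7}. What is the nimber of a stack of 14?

Build the Grundy sequence with g(k) = mex{g(k−s) : s ∈ {3, 5, 7}, s ≤ k}:
g(0) = mex{} = 0
g(1) = mex{} = 0
g(2) = mex{} = 0
g(3) = mex{0} = 1
g(4) = mex{0} = 1
g(5) = mex{0} = 1
g(6) = mex{0,1} = 2
g(7) = mex{0,1} = 2
g(8) = mex{0,1} = 2
g(9) = mex{0,1,2} = 3
g(10) = mex{1,2} = 0
g(11) = mex{1,2} = 0
g(12) = mex{1,2,3} = 0
g(13) = mex{0,2} = 1
g(14) = mex{0,2,3} = 1
So g(14) = 1.

1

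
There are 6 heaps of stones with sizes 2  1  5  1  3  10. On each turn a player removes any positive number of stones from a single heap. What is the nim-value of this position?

14

Nim-sum: 2 ⊕ 1 ⊕ 5 ⊕ 1 ⊕ 3 ⊕ 10 = 14.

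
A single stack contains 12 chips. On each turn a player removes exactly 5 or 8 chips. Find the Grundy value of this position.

Build the Grundy sequence with g(k) = mex{g(k−s) : s ∈ {5, 8}, s ≤ k}:
g(0) = mex{} = 0
g(1) = mex{} = 0
g(2) = mex{} = 0
g(3) = mex{} = 0
g(4) = mex{} = 0
g(5) = mex{0} = 1
g(6) = mex{0} = 1
g(7) = mex{0} = 1
g(8) = mex{0} = 1
g(9) = mex{0} = 1
g(10) = mex{0,1} = 2
g(11) = mex{0,1} = 2
g(12) = mex{0,1} = 2
So g(12) = 2.

2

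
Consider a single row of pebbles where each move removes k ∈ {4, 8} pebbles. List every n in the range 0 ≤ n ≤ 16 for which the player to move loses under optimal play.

0, 1, 2, 3, 12, 13, 14, 15

Build the Grundy sequence with g(k) = mex{g(k−s) : s ∈ {4, 8}, s ≤ k}:
k:     0  1  2  3  4  5  6  7  8  9 10 11 12 13 14 15 16
g(k):  0  0  0  0  1  1  1  1  2  2  2  2  0  0  0  0  1
The P-positions (g = 0) in 0..16 are 0, 1, 2, 3, 12, 13, 14, 15.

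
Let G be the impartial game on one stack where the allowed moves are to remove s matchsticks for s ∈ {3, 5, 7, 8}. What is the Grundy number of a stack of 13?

0

Grundy values for subtraction set {3, 5, 7, 8}:
k:     0  1  2  3  4  5  6  7  8  9 10 11 12 13
g(k):  0  0  0  1  1  1  2  2  2  3  3  0  0  0
So g(13) = 0.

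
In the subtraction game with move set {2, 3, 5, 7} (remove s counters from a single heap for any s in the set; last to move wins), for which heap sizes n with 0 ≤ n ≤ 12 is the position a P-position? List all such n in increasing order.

Build the Grundy sequence with g(k) = mex{g(k−s) : s ∈ {2, 3, 5, 7}, s ≤ k}:
k:     0  1  2  3  4  5  6  7  8  9 10 11 12
g(k):  0  0  1  1  2  2  3  3  4  0  0  1  1
The P-positions (g = 0) in 0..12 are 0, 1, 9, 10.

0, 1, 9, 10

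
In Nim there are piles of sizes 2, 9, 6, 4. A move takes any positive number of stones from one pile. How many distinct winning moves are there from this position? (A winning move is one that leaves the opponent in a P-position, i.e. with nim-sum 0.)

1

Compute the nim-sum pairwise:
2 ^ 9 = 11
11 ^ 6 = 13
13 ^ 4 = 9
The overall nim-sum is X = 9. A pile of size p has a winning move iff p XOR X < p (reduce it to p XOR X).
  2: 2 XOR 9 = 11 ≥ 2 — no move.
  9: 9 XOR 9 = 0 < 9 — winning move (to 0).
  6: 6 XOR 9 = 15 ≥ 6 — no move.
  4: 4 XOR 9 = 13 ≥ 4 — no move.
That gives 1 winning move.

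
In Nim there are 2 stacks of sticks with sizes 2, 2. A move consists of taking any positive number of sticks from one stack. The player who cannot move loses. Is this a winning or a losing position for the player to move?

Compute the nim-sum pairwise:
2 ⊕ 2 = 0
The nim-sum is 0, so this is a P-position: the player to move is in a losing position under optimal play.

Losing position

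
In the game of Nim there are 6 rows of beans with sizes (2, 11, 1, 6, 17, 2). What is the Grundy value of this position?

29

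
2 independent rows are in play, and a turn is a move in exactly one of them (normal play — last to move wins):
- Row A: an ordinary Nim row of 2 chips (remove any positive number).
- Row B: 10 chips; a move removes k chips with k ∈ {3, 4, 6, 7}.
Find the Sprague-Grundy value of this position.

Row A is a plain Nim row of size 2, so its Grundy value is 2.
Build the Grundy sequence for row B with g(k) = mex{g(k−s) : s ∈ {3, 4, 6, 7}, s ≤ k}:
g(0) = mex{} = 0
g(1) = mex{} = 0
g(2) = mex{} = 0
g(3) = mex{0} = 1
g(4) = mex{0} = 1
g(5) = mex{0} = 1
g(6) = mex{0,1} = 2
g(7) = mex{0,1} = 2
g(8) = mex{0,1} = 2
g(9) = mex{0,1,2} = 3
g(10) = mex{1,2} = 0
So g(10) = 0.
By the Sprague-Grundy theorem, the Grundy value of a sum of independent games is the XOR of the component values.
Combined value = 2 ⊕ 0 = 2.

2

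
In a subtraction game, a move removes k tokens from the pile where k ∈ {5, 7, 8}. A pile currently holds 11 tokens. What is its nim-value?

Grundy values for subtraction set {5, 7, 8}:
g(0) = mex{} = 0
g(1) = mex{} = 0
g(2) = mex{} = 0
g(3) = mex{} = 0
g(4) = mex{} = 0
g(5) = mex{0} = 1
g(6) = mex{0} = 1
g(7) = mex{0} = 1
g(8) = mex{0} = 1
g(9) = mex{0} = 1
g(10) = mex{0,1} = 2
g(11) = mex{0,1} = 2
So g(11) = 2.

2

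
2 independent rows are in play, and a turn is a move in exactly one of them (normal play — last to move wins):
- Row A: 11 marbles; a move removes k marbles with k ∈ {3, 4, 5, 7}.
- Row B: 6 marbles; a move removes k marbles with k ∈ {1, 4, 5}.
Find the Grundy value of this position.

2

For row A, compute g(0), g(1), … with moves {3, 4, 5, 7}:
k:     0  1  2  3  4  5  6  7  8  9 10 11
g(k):  0  0  0  1  1  1  2  2  2  3  0  0
So g(11) = 0.
For row B, compute g(0), g(1), … with moves {1, 4, 5}:
g(0) = mex{} = 0
g(1) = mex{0} = 1
g(2) = mex{1} = 0
g(3) = mex{0} = 1
g(4) = mex{0,1} = 2
g(5) = mex{0,1,2} = 3
g(6) = mex{0,1,3} = 2
So g(6) = 2.
By the Sprague-Grundy theorem, the Grundy value of a sum of independent games is the XOR of the component values.
Combined value = 0 ⊕ 2 = 2.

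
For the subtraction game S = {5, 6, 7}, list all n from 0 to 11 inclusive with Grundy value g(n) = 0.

0, 1, 2, 3, 4

Grundy values for subtraction set {5, 6, 7}:
g(0) = mex{} = 0
g(1) = mex{} = 0
g(2) = mex{} = 0
g(3) = mex{} = 0
g(4) = mex{} = 0
g(5) = mex{0} = 1
g(6) = mex{0} = 1
g(7) = mex{0} = 1
g(8) = mex{0} = 1
g(9) = mex{0} = 1
g(10) = mex{0,1} = 2
g(11) = mex{0,1} = 2
The P-positions (g = 0) in 0..11 are 0, 1, 2, 3, 4.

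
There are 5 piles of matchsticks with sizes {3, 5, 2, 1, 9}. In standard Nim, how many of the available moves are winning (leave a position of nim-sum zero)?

Nim-sum: 3 ^ 5 ^ 2 ^ 1 ^ 9 = 12.
The overall nim-sum is X = 12. A pile of size p has a winning move iff p XOR X < p (reduce it to p XOR X).
  3: 3 XOR 12 = 15 ≥ 3 — no move.
  5: 5 XOR 12 = 9 ≥ 5 — no move.
  2: 2 XOR 12 = 14 ≥ 2 — no move.
  1: 1 XOR 12 = 13 ≥ 1 — no move.
  9: 9 XOR 12 = 5 < 9 — winning move (to 5).
That gives 1 winning move.

1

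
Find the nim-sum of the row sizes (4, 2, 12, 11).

Bitwise XOR of the heap sizes:
  0100  (4)
  0010  (2)
  1100  (12)
  1011  (11)
  ----
  0001  (1)

1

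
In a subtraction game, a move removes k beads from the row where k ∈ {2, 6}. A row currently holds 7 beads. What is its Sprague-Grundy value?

Build the Grundy sequence with g(k) = mex{g(k−s) : s ∈ {2, 6}, s ≤ k}:
g(0) = mex{} = 0
g(1) = mex{} = 0
g(2) = mex{0} = 1
g(3) = mex{0} = 1
g(4) = mex{1} = 0
g(5) = mex{1} = 0
g(6) = mex{0} = 1
g(7) = mex{0} = 1
So g(7) = 1.

1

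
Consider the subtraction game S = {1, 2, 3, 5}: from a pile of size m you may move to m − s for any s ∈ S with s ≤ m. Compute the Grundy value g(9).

1

Compute g(0), g(1), … for moves {1, 2, 3, 5}:
k:     0  1  2  3  4  5  6  7  8  9
g(k):  0  1  2  3  0  1  2  3  0  1
So g(9) = 1.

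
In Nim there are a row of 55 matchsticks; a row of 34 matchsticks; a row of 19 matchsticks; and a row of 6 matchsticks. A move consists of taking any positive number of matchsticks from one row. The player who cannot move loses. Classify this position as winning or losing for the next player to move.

Losing position

Compute the nim-sum pairwise:
55 ⊕ 34 = 21
21 ⊕ 19 = 6
6 ⊕ 6 = 0
The nim-sum is 0, so this is a P-position: the player to move is in a losing position under optimal play.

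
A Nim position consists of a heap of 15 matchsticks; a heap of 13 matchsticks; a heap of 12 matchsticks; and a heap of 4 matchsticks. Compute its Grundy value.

10

Compute the nim-sum pairwise:
15 ^ 13 = 2
2 ^ 12 = 14
14 ^ 4 = 10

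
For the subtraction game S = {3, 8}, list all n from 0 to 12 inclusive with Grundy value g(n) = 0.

0, 1, 2, 6, 7, 11, 12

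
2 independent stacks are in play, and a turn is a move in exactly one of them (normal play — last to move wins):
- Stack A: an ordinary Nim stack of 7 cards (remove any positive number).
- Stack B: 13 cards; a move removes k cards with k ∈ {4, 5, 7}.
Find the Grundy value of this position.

Stack A is a plain Nim stack of size 7, so its Grundy value is 7.
Grundy values for stack B (subtraction set {4, 5, 7}):
k:     0  1  2  3  4  5  6  7  8  9 10 11 12 13
g(k):  0  0  0  0  1  1  1  1  2  2  2  0  0  0
So g(13) = 0.
The value of a disjunctive sum is the nim-sum of the parts.
Combined value = 7 XOR 0 = 7.

7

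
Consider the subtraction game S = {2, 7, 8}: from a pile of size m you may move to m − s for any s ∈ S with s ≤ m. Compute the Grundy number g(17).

Build the Grundy sequence with g(k) = mex{g(k−s) : s ∈ {2, 7, 8}, s ≤ k}:
k:     0  1  2  3  4  5  6  7  8  9 10 11 12 13 14 15 16 17
g(k):  0  0  1  1  0  0  1  1  2  2  0  3  1  2  0  0  1  1
So g(17) = 1.

1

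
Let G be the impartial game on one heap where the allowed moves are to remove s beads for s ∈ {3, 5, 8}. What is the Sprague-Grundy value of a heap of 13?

0

Compute g(0), g(1), … for moves {3, 5, 8}:
k:     0  1  2  3  4  5  6  7  8  9 10 11 12 13
g(k):  0  0  0  1  1  1  2  2  2  3  3  0  0  0
So g(13) = 0.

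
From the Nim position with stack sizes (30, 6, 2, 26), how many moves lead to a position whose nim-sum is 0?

0

Nim-sum: 30 ⊕ 6 ⊕ 2 ⊕ 26 = 0.
The nim-sum is already 0, so every move leaves a nonzero nim-sum — there are no winning moves.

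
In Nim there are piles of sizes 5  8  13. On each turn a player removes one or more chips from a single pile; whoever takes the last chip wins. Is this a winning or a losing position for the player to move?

Write each in binary and XOR column by column:
  0101  (5)
  1000  (8)
  1101  (13)
  ----
  0000  (0)
The nim-sum is 0, so this is a P-position: the player to move is in a losing position under optimal play.

Losing position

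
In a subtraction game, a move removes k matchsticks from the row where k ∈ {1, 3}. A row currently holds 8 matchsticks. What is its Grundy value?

0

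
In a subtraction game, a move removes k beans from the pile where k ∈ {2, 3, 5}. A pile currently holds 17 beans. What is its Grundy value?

1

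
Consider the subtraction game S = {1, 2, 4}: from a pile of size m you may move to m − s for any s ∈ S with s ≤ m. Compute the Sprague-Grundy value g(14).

Build the Grundy sequence with g(k) = mex{g(k−s) : s ∈ {1, 2, 4}, s ≤ k}:
g(0) = mex{} = 0
g(1) = mex{0} = 1
g(2) = mex{0,1} = 2
g(3) = mex{1,2} = 0
g(4) = mex{0,2} = 1
g(5) = mex{0,1} = 2
g(6) = mex{1,2} = 0
g(7) = mex{0,2} = 1
g(8) = mex{0,1} = 2
g(9) = mex{1,2} = 0
g(10) = mex{0,2} = 1
g(11) = mex{0,1} = 2
g(12) = mex{1,2} = 0
g(13) = mex{0,2} = 1
g(14) = mex{0,1} = 2
So g(14) = 2.

2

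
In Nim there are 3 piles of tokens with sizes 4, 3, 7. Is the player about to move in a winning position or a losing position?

Compute the nim-sum pairwise:
4 ⊕ 3 = 7
7 ⊕ 7 = 0
The nim-sum is 0, so this is a P-position: the player to move is in a losing position under optimal play.

Losing position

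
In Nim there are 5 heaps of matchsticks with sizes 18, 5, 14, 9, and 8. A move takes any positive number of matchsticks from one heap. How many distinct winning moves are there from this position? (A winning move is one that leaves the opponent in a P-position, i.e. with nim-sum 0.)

1

Nim-sum: 18 ^ 5 ^ 14 ^ 9 ^ 8 = 24.
The overall nim-sum is X = 24. A heap of size p has a winning move iff p XOR X < p (reduce it to p XOR X).
  18: 18 XOR 24 = 10 < 18 — winning move (to 10).
  5: 5 XOR 24 = 29 ≥ 5 — no move.
  14: 14 XOR 24 = 22 ≥ 14 — no move.
  9: 9 XOR 24 = 17 ≥ 9 — no move.
  8: 8 XOR 24 = 16 ≥ 8 — no move.
That gives 1 winning move.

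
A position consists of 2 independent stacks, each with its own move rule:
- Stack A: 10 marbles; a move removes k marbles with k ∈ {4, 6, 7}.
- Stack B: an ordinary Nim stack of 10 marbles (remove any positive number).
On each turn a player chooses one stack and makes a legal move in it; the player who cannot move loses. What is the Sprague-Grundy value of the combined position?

8

Build the Grundy sequence for stack A with g(k) = mex{g(k−s) : s ∈ {4, 6, 7}, s ≤ k}:
g(0) = mex{} = 0
g(1) = mex{} = 0
g(2) = mex{} = 0
g(3) = mex{} = 0
g(4) = mex{0} = 1
g(5) = mex{0} = 1
g(6) = mex{0} = 1
g(7) = mex{0} = 1
g(8) = mex{0,1} = 2
g(9) = mex{0,1} = 2
g(10) = mex{0,1} = 2
So g(10) = 2.
Stack B is a plain Nim stack of size 10, so its Grundy value is 10.
The value of a disjunctive sum is the nim-sum of the parts.
Combined value = 2 ⊕ 10 = 8.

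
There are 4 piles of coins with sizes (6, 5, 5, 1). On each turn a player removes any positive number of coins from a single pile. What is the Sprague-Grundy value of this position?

7

In binary:
  110  (6)
  101  (5)
  101  (5)
  001  (1)
  ---
  111  (7)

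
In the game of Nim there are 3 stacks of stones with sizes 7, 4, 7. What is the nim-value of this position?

4

In binary:
  111  (7)
  100  (4)
  111  (7)
  ---
  100  (4)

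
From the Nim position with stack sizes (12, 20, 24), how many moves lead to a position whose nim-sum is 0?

0

In binary:
  01100  (12)
  10100  (20)
  11000  (24)
  -----
  00000  (0)
The nim-sum is already 0, so every move leaves a nonzero nim-sum — there are no winning moves.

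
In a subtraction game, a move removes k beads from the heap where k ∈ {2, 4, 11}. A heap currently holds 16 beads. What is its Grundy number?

Build the Grundy sequence with g(k) = mex{g(k−s) : s ∈ {2, 4, 11}, s ≤ k}:
k:     0  1  2  3  4  5  6  7  8  9 10 11 12 13 14 15 16
g(k):  0  0  1  1  2  2  0  0  1  1  2  2  3  0  0  1  1
So g(16) = 1.

1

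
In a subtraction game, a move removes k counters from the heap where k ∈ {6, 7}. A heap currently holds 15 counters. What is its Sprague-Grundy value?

0

Build the Grundy sequence with g(k) = mex{g(k−s) : s ∈ {6, 7}, s ≤ k}:
k:     0  1  2  3  4  5  6  7  8  9 10 11 12 13 14 15
g(k):  0  0  0  0  0  0  1  1  1  1  1  1  2  0  0  0
So g(15) = 0.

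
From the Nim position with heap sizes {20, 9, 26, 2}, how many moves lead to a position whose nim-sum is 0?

Nim-sum: 20 ^ 9 ^ 26 ^ 2 = 5.
The overall nim-sum is X = 5. A heap of size p has a winning move iff p XOR X < p (reduce it to p XOR X).
  20: 20 XOR 5 = 17 < 20 — winning move (to 17).
  9: 9 XOR 5 = 12 ≥ 9 — no move.
  26: 26 XOR 5 = 31 ≥ 26 — no move.
  2: 2 XOR 5 = 7 ≥ 2 — no move.
That gives 1 winning move.

1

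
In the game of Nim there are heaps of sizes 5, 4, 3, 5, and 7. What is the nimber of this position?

0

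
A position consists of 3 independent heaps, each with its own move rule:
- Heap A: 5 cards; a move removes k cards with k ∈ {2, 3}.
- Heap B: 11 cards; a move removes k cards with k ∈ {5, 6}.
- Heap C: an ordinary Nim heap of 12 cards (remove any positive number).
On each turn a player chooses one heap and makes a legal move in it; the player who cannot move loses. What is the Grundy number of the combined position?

12

Grundy values for heap A (subtraction set {2, 3}):
g(0) = mex{} = 0
g(1) = mex{} = 0
g(2) = mex{0} = 1
g(3) = mex{0} = 1
g(4) = mex{0,1} = 2
g(5) = mex{1} = 0
So g(5) = 0.
Build the Grundy sequence for heap B with g(k) = mex{g(k−s) : s ∈ {5, 6}, s ≤ k}:
k:     0  1  2  3  4  5  6  7  8  9 10 11
g(k):  0  0  0  0  0  1  1  1  1  1  2  0
So g(11) = 0.
Heap C is a plain Nim heap of size 12, so its Grundy value is 12.
The value of a disjunctive sum is the nim-sum of the parts.
Combined value = 0 XOR 0 XOR 12 = 12.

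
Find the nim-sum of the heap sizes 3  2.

Nim-sum: 3 XOR 2 = 1.

1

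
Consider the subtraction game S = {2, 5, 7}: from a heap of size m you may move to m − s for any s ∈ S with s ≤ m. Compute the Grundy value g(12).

1

Build the Grundy sequence with g(k) = mex{g(k−s) : s ∈ {2, 5, 7}, s ≤ k}:
k:     0  1  2  3  4  5  6  7  8  9 10 11 12
g(k):  0  0  1  1  0  2  1  3  2  2  0  3  1
So g(12) = 1.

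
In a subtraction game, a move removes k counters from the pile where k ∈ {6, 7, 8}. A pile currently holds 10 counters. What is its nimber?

1

Build the Grundy sequence with g(k) = mex{g(k−s) : s ∈ {6, 7, 8}, s ≤ k}:
g(0) = mex{} = 0
g(1) = mex{} = 0
g(2) = mex{} = 0
g(3) = mex{} = 0
g(4) = mex{} = 0
g(5) = mex{} = 0
g(6) = mex{0} = 1
g(7) = mex{0} = 1
g(8) = mex{0} = 1
g(9) = mex{0} = 1
g(10) = mex{0} = 1
So g(10) = 1.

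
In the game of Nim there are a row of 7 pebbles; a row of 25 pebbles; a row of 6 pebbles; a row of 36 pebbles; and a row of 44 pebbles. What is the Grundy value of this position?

Bitwise XOR of the heap sizes:
  000111  (7)
  011001  (25)
  000110  (6)
  100100  (36)
  101100  (44)
  ------
  010000  (16)

16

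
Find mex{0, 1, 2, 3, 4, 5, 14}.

The values 0, 1, 2, 3, 4, 5 are all present; 6 is the first non-negative integer missing from the set.

6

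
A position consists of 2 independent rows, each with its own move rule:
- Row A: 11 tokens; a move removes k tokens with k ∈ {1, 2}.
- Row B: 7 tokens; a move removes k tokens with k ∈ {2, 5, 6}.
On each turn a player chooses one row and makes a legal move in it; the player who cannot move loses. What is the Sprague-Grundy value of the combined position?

1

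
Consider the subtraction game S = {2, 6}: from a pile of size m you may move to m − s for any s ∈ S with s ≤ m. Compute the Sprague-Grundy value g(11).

1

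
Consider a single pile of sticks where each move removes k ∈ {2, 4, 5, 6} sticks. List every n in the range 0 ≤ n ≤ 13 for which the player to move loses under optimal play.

0, 1, 8, 9

Compute g(0), g(1), … for moves {2, 4, 5, 6}:
g(0) = mex{} = 0
g(1) = mex{} = 0
g(2) = mex{0} = 1
g(3) = mex{0} = 1
g(4) = mex{0,1} = 2
g(5) = mex{0,1} = 2
g(6) = mex{0,1,2} = 3
g(7) = mex{0,1,2} = 3
g(8) = mex{1,2,3} = 0
g(9) = mex{1,2,3} = 0
g(10) = mex{0,2,3} = 1
g(11) = mex{0,2,3} = 1
g(12) = mex{0,1,3} = 2
g(13) = mex{0,1,3} = 2
The P-positions (g = 0) in 0..13 are 0, 1, 8, 9.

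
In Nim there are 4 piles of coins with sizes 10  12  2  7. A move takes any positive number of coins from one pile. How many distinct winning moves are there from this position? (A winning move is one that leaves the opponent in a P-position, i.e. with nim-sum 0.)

Compute the nim-sum pairwise:
10 ^ 12 = 6
6 ^ 2 = 4
4 ^ 7 = 3
The overall nim-sum is X = 3. A pile of size p has a winning move iff p XOR X < p (reduce it to p XOR X).
  10: 10 XOR 3 = 9 < 10 — winning move (to 9).
  12: 12 XOR 3 = 15 ≥ 12 — no move.
  2: 2 XOR 3 = 1 < 2 — winning move (to 1).
  7: 7 XOR 3 = 4 < 7 — winning move (to 4).
That gives 3 winning moves.

3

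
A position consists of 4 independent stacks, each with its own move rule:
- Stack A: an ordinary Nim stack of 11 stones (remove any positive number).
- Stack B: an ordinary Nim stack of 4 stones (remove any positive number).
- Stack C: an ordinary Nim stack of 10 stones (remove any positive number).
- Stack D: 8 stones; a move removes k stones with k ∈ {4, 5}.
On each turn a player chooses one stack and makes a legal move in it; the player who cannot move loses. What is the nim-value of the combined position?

7

Stack A is a plain Nim stack of size 11, so its Grundy value is 11.
Stack B is a plain Nim stack of size 4, so its Grundy value is 4.
Stack C is a plain Nim stack of size 10, so its Grundy value is 10.
For stack D, compute g(0), g(1), … with moves {4, 5}:
k:     0  1  2  3  4  5  6  7  8
g(k):  0  0  0  0  1  1  1  1  2
So g(8) = 2.
The value of a disjunctive sum is the nim-sum of the parts.
Combined value = 11 ⊕ 4 ⊕ 10 ⊕ 2 = 7.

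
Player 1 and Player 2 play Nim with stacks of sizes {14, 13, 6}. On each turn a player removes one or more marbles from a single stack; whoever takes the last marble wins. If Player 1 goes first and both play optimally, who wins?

Write each in binary and XOR column by column:
  1110  (14)
  1101  (13)
  0110  (6)
  ----
  0101  (5)
The nim-sum is 5 ≠ 0, so this is an N-position: the player to move can win; Player 1 has a winning move.

Player 1 wins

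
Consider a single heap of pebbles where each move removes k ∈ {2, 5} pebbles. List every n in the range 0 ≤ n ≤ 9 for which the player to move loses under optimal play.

0, 1, 4, 7, 8

Compute g(0), g(1), … for moves {2, 5}:
k:     0  1  2  3  4  5  6  7  8  9
g(k):  0  0  1  1  0  2  1  0  0  1
The P-positions (g = 0) in 0..9 are 0, 1, 4, 7, 8.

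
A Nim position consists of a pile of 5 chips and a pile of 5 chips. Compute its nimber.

Compute the nim-sum pairwise:
5 XOR 5 = 0

0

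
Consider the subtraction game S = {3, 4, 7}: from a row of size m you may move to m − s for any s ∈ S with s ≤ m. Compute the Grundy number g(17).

2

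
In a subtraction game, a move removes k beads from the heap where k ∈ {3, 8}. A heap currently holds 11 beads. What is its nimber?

Grundy values for subtraction set {3, 8}:
k:     0  1  2  3  4  5  6  7  8  9 10 11
g(k):  0  0  0  1  1  1  0  0  2  1  1  0
So g(11) = 0.

0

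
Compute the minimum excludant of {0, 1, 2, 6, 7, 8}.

The values 0, 1, 2 are all present; 3 is the first non-negative integer missing from the set.

3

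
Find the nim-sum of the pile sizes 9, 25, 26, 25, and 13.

30

Compute the nim-sum pairwise:
9 ^ 25 = 16
16 ^ 26 = 10
10 ^ 25 = 19
19 ^ 13 = 30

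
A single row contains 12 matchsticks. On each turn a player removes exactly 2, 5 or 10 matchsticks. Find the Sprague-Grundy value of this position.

2

Build the Grundy sequence with g(k) = mex{g(k−s) : s ∈ {2, 5, 10}, s ≤ k}:
g(0) = mex{} = 0
g(1) = mex{} = 0
g(2) = mex{0} = 1
g(3) = mex{0} = 1
g(4) = mex{1} = 0
g(5) = mex{0,1} = 2
g(6) = mex{0} = 1
g(7) = mex{1,2} = 0
g(8) = mex{1} = 0
g(9) = mex{0} = 1
g(10) = mex{0,2} = 1
g(11) = mex{0,1} = 2
g(12) = mex{0,1} = 2
So g(12) = 2.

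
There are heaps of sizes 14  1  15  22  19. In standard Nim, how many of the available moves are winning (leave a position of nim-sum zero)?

3

Nim-sum: 14 ^ 1 ^ 15 ^ 22 ^ 19 = 5.
The overall nim-sum is X = 5. A heap of size p has a winning move iff p XOR X < p (reduce it to p XOR X).
  14: 14 XOR 5 = 11 < 14 — winning move (to 11).
  1: 1 XOR 5 = 4 ≥ 1 — no move.
  15: 15 XOR 5 = 10 < 15 — winning move (to 10).
  22: 22 XOR 5 = 19 < 22 — winning move (to 19).
  19: 19 XOR 5 = 22 ≥ 19 — no move.
That gives 3 winning moves.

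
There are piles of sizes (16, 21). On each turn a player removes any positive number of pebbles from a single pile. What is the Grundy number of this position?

Nim-sum: 16 ^ 21 = 5.

5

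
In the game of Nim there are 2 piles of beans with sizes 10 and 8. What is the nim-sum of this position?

Compute the nim-sum pairwise:
10 XOR 8 = 2

2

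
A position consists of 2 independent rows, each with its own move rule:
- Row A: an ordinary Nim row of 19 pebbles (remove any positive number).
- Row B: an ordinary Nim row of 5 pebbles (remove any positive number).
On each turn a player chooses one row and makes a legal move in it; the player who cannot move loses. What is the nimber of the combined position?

22

Row A is a plain Nim row of size 19, so its Grundy value is 19.
Row B is a plain Nim row of size 5, so its Grundy value is 5.
The value of a disjunctive sum is the nim-sum of the parts.
Combined value = 19 ⊕ 5 = 22.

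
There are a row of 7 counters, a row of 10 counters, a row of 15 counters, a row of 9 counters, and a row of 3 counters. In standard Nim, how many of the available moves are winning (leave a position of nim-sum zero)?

Bitwise XOR of the heap sizes:
  0111  (7)
  1010  (10)
  1111  (15)
  1001  (9)
  0011  (3)
  ----
  1000  (8)
The overall nim-sum is X = 8. A row of size p has a winning move iff p XOR X < p (reduce it to p XOR X).
  7: 7 XOR 8 = 15 ≥ 7 — no move.
  10: 10 XOR 8 = 2 < 10 — winning move (to 2).
  15: 15 XOR 8 = 7 < 15 — winning move (to 7).
  9: 9 XOR 8 = 1 < 9 — winning move (to 1).
  3: 3 XOR 8 = 11 ≥ 3 — no move.
That gives 3 winning moves.

3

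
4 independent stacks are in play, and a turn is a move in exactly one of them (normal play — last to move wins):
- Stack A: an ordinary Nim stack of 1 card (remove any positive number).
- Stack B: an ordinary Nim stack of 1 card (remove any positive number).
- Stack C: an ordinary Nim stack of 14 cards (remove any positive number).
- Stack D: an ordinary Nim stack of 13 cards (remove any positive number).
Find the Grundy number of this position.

3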